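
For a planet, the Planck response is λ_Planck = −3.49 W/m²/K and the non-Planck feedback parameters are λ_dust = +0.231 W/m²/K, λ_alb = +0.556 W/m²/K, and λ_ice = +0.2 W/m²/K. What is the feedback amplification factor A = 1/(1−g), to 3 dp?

1.394

Convert to gains: g_dust = 0.231/3.49 = 0.06619; g_alb = 0.556/3.49 = 0.1593; g_ice = 0.2/3.49 = 0.05731.
Total gain g = 0.2828.
A = 1/(1 − 0.2828) = 1.394.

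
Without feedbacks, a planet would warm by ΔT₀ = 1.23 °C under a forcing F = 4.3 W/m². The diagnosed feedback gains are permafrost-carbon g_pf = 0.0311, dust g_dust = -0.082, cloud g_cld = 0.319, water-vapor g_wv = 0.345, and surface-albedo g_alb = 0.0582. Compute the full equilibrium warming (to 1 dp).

3.7 °C

Total gain g = 0.0311 − 0.082 + 0.319 + 0.345 + 0.0582 = 0.6713.
Amplification A = 1/(1 − 0.6713) = 3.042.
ΔT = 1.23 × 3.042 = 3.7 °C.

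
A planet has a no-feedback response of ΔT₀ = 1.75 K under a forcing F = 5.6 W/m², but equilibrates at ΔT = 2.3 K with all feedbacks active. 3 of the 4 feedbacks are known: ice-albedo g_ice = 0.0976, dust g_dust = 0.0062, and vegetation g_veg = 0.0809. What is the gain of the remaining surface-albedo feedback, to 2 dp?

0.05

Amplification A = ΔT/ΔT₀ = 2.3/1.75 = 1.314.
Total gain g = 1 − 1/A = 1 − 1/1.314 = 0.239.
Known gains sum to 0.0976 + 0.0062 + 0.0809 = 0.1847.
g_alb = 0.239 − 0.1847 = 0.05.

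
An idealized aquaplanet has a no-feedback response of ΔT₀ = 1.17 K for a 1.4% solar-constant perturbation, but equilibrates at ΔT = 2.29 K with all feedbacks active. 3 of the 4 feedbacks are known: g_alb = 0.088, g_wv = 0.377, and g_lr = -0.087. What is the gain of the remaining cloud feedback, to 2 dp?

Amplification A = ΔT/ΔT₀ = 2.29/1.17 = 1.957.
Total gain g = 1 − 1/A = 1 − 1/1.957 = 0.489.
Known gains sum to 0.088 + 0.377 − 0.087 = 0.378.
g_cld = 0.489 − 0.378 = 0.11.

0.11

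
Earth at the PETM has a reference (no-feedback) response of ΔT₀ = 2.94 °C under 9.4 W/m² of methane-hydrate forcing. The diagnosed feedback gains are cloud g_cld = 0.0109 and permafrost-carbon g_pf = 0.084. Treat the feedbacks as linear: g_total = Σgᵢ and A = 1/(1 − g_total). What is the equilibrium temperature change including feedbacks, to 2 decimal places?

Total gain g = 0.0109 + 0.084 = 0.0949.
Amplification A = 1/(1 − 0.0949) = 1.105.
ΔT = 2.94 × 1.105 = 3.25 °C.

3.25 °C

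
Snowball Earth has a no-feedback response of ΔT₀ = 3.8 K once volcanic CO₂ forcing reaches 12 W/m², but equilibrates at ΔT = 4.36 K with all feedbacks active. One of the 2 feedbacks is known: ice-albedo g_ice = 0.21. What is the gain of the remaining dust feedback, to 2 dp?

Amplification A = ΔT/ΔT₀ = 4.36/3.8 = 1.147.
Total gain g = 1 − 1/A = 1 − 1/1.147 = 0.1282.
The known gain is 0.21.
g_dust = 0.1282 − 0.21 = -0.08.

-0.08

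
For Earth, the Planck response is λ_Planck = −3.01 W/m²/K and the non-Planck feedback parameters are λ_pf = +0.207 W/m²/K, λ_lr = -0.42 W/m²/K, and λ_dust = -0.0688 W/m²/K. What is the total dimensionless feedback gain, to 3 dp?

Convert to gains: g_pf = 0.207/3.01 = 0.06877; g_lr = -0.42/3.01 = -0.1395; g_dust = -0.0688/3.01 = -0.02286.
Total gain g = -0.09359.

-0.094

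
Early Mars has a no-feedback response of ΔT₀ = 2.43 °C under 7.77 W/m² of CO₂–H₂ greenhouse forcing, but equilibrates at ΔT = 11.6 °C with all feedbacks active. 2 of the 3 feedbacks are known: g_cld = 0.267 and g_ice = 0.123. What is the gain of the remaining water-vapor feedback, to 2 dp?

0.40

Amplification A = ΔT/ΔT₀ = 11.6/2.43 = 4.774.
Total gain g = 1 − 1/A = 1 − 1/4.774 = 0.7905.
Known gains sum to 0.267 + 0.123 = 0.39.
g_wv = 0.7905 − 0.39 = 0.40.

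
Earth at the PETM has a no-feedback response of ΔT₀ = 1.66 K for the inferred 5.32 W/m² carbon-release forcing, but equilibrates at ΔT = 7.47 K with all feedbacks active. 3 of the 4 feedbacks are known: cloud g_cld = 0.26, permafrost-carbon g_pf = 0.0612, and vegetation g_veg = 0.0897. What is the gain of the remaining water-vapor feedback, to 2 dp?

0.37

Amplification A = ΔT/ΔT₀ = 7.47/1.66 = 4.5.
Total gain g = 1 − 1/A = 1 − 1/4.5 = 0.7778.
Known gains sum to 0.26 + 0.0612 + 0.0897 = 0.4109.
g_wv = 0.7778 − 0.4109 = 0.37.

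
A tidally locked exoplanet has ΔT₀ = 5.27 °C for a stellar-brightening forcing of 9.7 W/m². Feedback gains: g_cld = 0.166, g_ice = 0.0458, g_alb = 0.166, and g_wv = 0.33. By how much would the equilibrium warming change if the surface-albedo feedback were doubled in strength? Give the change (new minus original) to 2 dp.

23.72 °C

Original: g = 0.7078, ΔT = 5.27/(1−0.7078) = 18.0356 °C.
With doubled surface-albedo: g' = 0.8738, ΔT' = 5.27/(1−0.8738) = 41.7591 °C.
Change = 41.7591 − 18.0356 = 23.72 °C.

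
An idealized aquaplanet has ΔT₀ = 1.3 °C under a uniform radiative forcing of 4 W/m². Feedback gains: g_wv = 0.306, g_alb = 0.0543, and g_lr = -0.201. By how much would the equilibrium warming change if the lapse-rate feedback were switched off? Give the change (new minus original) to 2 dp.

Original: g = 0.1593, ΔT = 1.3/(1−0.1593) = 1.5463 °C.
Without lapse-rate: g' = 0.3603, ΔT' = 1.3/(1−0.3603) = 2.0322 °C.
Change = 2.0322 − 1.5463 = 0.49 °C.

0.49 °C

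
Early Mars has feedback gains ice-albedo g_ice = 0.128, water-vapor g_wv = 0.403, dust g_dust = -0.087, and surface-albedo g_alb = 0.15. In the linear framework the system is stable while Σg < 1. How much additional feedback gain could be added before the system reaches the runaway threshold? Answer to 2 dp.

0.41

Current total gain = 0.128 + 0.403 − 0.087 + 0.15 = 0.594.
Margin to runaway = 1 − 0.594 = 0.41.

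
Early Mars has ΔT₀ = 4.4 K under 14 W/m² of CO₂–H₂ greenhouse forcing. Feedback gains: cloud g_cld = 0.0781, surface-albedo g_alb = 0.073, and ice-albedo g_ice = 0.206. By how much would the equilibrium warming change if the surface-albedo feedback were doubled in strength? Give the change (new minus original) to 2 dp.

0.88 K

Original: g = 0.3571, ΔT = 4.4/(1−0.3571) = 6.8440 K.
With doubled surface-albedo: g' = 0.4301, ΔT' = 4.4/(1−0.4301) = 7.7207 K.
Change = 7.7207 − 6.8440 = 0.88 K.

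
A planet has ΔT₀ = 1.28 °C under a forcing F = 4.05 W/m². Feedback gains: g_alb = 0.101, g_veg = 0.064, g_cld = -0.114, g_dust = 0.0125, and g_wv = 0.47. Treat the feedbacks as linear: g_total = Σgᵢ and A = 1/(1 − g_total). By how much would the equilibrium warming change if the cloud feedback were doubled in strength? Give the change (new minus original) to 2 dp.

Original: g = 0.5335, ΔT = 1.28/(1−0.5335) = 2.7438 °C.
With doubled cloud: g' = 0.4195, ΔT' = 1.28/(1−0.4195) = 2.2050 °C.
Change = 2.2050 − 2.7438 = -0.54 °C.

-0.54 °C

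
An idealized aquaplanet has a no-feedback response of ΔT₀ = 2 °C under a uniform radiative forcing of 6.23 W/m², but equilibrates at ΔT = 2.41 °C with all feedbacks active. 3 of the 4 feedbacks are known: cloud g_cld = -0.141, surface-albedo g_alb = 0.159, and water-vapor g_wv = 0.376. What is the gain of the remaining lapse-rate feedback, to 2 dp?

-0.22

Amplification A = ΔT/ΔT₀ = 2.41/2 = 1.205.
Total gain g = 1 − 1/A = 1 − 1/1.205 = 0.1701.
Known gains sum to -0.141 + 0.159 + 0.376 = 0.394.
g_lr = 0.1701 − 0.394 = -0.22.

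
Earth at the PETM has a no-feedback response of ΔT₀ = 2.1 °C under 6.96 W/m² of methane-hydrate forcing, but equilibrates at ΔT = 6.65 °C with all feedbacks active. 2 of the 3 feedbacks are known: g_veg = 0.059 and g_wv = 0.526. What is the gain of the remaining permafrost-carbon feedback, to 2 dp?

0.10

Amplification A = ΔT/ΔT₀ = 6.65/2.1 = 3.167.
Total gain g = 1 − 1/A = 1 − 1/3.167 = 0.6842.
Known gains sum to 0.059 + 0.526 = 0.585.
g_pf = 0.6842 − 0.585 = 0.10.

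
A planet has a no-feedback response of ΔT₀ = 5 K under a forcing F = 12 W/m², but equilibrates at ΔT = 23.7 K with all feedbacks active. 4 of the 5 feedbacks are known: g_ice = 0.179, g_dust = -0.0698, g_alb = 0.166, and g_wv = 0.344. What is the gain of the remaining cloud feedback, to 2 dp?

Amplification A = ΔT/ΔT₀ = 23.7/5 = 4.74.
Total gain g = 1 − 1/A = 1 − 1/4.74 = 0.789.
Known gains sum to 0.179 − 0.0698 + 0.166 + 0.344 = 0.6192.
g_cld = 0.789 − 0.6192 = 0.17.

0.17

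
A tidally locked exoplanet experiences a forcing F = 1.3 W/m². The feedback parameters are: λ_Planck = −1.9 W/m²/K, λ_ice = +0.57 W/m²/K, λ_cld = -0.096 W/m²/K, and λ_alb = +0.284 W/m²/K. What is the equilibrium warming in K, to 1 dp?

Net feedback parameter λ = (−1.9) + (+0.57) + (-0.096) + (+0.284) = -1.142 W/m²/K.
ΔT = −F/λ = −1.3/(-1.142) = 1.1 K.

1.1 K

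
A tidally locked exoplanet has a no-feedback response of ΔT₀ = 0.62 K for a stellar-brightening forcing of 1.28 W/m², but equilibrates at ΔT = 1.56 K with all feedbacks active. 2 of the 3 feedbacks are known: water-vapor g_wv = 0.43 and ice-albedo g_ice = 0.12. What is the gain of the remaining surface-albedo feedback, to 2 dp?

Amplification A = ΔT/ΔT₀ = 1.56/0.62 = 2.516.
Total gain g = 1 − 1/A = 1 − 1/2.516 = 0.6025.
Known gains sum to 0.43 + 0.12 = 0.55.
g_alb = 0.6025 − 0.55 = 0.05.

0.05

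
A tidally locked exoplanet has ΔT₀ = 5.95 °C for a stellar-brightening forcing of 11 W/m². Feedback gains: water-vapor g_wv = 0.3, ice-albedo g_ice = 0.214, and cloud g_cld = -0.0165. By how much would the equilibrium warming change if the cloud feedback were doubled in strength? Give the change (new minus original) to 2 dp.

Original: g = 0.4975, ΔT = 5.95/(1−0.4975) = 11.8408 °C.
With doubled cloud: g' = 0.481, ΔT' = 5.95/(1−0.481) = 11.4644 °C.
Change = 11.4644 − 11.8408 = -0.38 °C.

-0.38 °C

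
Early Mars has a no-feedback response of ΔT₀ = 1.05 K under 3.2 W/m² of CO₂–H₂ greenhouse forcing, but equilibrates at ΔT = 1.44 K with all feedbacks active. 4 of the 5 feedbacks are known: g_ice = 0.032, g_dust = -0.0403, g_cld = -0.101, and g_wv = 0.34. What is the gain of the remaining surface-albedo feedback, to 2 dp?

0.04

Amplification A = ΔT/ΔT₀ = 1.44/1.05 = 1.371.
Total gain g = 1 − 1/A = 1 − 1/1.371 = 0.2706.
Known gains sum to 0.032 − 0.0403 − 0.101 + 0.34 = 0.2307.
g_alb = 0.2706 − 0.2307 = 0.04.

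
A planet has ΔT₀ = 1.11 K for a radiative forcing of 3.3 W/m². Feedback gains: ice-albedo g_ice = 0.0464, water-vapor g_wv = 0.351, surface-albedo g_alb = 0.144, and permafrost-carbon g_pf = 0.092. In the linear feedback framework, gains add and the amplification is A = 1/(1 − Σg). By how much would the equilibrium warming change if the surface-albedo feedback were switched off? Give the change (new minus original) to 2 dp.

Original: g = 0.6334, ΔT = 1.11/(1−0.6334) = 3.0278 K.
Without surface-albedo: g' = 0.4894, ΔT' = 1.11/(1−0.4894) = 2.1739 K.
Change = 2.1739 − 3.0278 = -0.85 K.

-0.85 K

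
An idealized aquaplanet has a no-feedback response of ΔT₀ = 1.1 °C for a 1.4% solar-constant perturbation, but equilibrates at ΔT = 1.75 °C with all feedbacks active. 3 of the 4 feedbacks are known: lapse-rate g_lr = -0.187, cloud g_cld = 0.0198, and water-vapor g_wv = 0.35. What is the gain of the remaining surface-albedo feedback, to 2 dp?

Amplification A = ΔT/ΔT₀ = 1.75/1.1 = 1.591.
Total gain g = 1 − 1/A = 1 − 1/1.591 = 0.3715.
Known gains sum to -0.187 + 0.0198 + 0.35 = 0.1828.
g_alb = 0.3715 − 0.1828 = 0.19.

0.19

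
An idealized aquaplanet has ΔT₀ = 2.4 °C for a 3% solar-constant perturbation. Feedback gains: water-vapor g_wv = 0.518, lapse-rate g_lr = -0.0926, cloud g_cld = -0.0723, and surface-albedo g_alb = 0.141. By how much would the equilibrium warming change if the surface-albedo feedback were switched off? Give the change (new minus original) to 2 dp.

-1.03 °C

Original: g = 0.4941, ΔT = 2.4/(1−0.4941) = 4.7440 °C.
Without surface-albedo: g' = 0.3531, ΔT' = 2.4/(1−0.3531) = 3.7100 °C.
Change = 3.7100 − 4.7440 = -1.03 °C.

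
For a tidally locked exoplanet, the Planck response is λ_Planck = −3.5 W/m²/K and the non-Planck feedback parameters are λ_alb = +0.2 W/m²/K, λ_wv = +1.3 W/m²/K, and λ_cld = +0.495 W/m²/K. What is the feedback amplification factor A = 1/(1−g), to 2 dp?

2.33

Convert to gains: g_alb = 0.2/3.5 = 0.05714; g_wv = 1.3/3.5 = 0.3714; g_cld = 0.495/3.5 = 0.1414.
Total gain g = 0.56994.
A = 1/(1 − 0.56994) = 2.33.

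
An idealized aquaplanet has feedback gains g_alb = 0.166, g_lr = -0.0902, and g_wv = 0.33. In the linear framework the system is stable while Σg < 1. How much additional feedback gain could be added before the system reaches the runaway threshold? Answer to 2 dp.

Current total gain = 0.166 − 0.0902 + 0.33 = 0.4058.
Margin to runaway = 1 − 0.4058 = 0.59.

0.59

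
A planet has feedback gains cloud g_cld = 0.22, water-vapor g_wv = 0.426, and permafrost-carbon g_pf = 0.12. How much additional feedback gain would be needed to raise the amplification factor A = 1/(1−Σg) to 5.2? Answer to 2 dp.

0.04

Current total gain = 0.766.
Target gain for A = 5.2: g* = 1 − 1/5.2 = 0.8077.
Additional gain needed = 0.8077 − 0.766 = 0.04.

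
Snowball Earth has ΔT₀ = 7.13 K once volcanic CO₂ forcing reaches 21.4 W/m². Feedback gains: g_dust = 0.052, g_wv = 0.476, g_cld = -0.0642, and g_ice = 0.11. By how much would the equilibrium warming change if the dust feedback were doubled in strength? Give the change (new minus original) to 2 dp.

2.32 K

Original: g = 0.5738, ΔT = 7.13/(1−0.5738) = 16.7292 K.
With doubled dust: g' = 0.6258, ΔT' = 7.13/(1−0.6258) = 19.0540 K.
Change = 19.0540 − 16.7292 = 2.32 K.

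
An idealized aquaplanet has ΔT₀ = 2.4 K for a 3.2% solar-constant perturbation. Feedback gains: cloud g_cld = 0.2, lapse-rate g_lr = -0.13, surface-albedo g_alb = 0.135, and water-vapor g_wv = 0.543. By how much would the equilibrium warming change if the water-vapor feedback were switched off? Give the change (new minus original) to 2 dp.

-6.50 K

Original: g = 0.748, ΔT = 2.4/(1−0.748) = 9.5238 K.
Without water-vapor: g' = 0.205, ΔT' = 2.4/(1−0.205) = 3.0189 K.
Change = 3.0189 − 9.5238 = -6.50 K.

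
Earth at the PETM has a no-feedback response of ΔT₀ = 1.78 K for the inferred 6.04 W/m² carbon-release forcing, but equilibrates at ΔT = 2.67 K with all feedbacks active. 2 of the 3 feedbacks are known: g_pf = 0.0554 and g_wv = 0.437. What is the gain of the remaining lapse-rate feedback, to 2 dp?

Amplification A = ΔT/ΔT₀ = 2.67/1.78 = 1.5.
Total gain g = 1 − 1/A = 1 − 1/1.5 = 0.3333.
Known gains sum to 0.0554 + 0.437 = 0.4924.
g_lr = 0.3333 − 0.4924 = -0.16.

-0.16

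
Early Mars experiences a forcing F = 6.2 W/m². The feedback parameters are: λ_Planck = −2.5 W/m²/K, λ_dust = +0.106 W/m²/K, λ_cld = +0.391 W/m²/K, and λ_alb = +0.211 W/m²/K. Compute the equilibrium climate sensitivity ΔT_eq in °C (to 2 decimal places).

Net feedback parameter λ = (−2.5) + (+0.106) + (+0.391) + (+0.211) = -1.792 W/m²/K.
ΔT = −F/λ = −6.2/(-1.792) = 3.46 °C.

3.46 °C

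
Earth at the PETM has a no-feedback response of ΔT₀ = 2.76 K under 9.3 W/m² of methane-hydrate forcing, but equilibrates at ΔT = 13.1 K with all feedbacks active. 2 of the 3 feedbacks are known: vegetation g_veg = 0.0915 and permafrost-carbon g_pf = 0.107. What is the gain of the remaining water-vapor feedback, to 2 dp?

0.59

Amplification A = ΔT/ΔT₀ = 13.1/2.76 = 4.746.
Total gain g = 1 − 1/A = 1 − 1/4.746 = 0.7893.
Known gains sum to 0.0915 + 0.107 = 0.1985.
g_wv = 0.7893 − 0.1985 = 0.59.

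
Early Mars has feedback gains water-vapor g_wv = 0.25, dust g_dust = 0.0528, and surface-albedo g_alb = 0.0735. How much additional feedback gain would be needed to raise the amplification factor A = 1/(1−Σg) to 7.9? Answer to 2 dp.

Current total gain = 0.3763.
Target gain for A = 7.9: g* = 1 − 1/7.9 = 0.8734.
Additional gain needed = 0.8734 − 0.3763 = 0.50.

0.50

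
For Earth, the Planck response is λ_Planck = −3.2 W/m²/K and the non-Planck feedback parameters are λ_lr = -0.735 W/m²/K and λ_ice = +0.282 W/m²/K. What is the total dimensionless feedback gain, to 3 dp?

Convert to gains: g_lr = -0.735/3.2 = -0.2297; g_ice = 0.282/3.2 = 0.08812.
Total gain g = -0.14158.

-0.142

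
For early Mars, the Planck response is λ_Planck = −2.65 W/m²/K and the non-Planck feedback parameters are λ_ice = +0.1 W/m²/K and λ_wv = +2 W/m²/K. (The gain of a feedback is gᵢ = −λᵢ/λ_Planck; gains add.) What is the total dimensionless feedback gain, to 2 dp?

Convert to gains: g_ice = 0.1/2.65 = 0.03774; g_wv = 2/2.65 = 0.7547.
Total gain g = 0.79244.

0.79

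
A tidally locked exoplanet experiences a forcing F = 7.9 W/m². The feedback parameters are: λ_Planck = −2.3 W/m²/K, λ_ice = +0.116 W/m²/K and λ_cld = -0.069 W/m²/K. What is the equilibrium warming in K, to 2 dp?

3.51 K

Net feedback parameter λ = (−2.3) + (+0.116) + (-0.069) = -2.253 W/m²/K.
ΔT = −F/λ = −7.9/(-2.253) = 3.51 K.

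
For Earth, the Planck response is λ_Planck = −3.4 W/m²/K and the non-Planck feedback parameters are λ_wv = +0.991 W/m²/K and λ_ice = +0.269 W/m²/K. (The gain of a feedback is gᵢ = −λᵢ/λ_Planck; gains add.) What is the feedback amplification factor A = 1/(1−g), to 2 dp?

Convert to gains: g_wv = 0.991/3.4 = 0.2915; g_ice = 0.269/3.4 = 0.07912.
Total gain g = 0.37062.
A = 1/(1 − 0.37062) = 1.59.

1.59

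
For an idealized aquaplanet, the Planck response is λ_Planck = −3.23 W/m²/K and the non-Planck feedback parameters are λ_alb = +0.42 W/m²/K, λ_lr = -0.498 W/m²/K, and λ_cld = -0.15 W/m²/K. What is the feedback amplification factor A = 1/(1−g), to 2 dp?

0.93

Convert to gains: g_alb = 0.42/3.23 = 0.13; g_lr = -0.498/3.23 = -0.1542; g_cld = -0.15/3.23 = -0.04644.
Total gain g = -0.07064.
A = 1/(1 + 0.07064) = 0.93.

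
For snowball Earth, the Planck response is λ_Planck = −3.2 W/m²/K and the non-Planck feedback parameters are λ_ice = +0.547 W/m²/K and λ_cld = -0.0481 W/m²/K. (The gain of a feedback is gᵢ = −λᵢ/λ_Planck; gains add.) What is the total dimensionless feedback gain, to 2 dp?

Convert to gains: g_ice = 0.547/3.2 = 0.1709; g_cld = -0.0481/3.2 = -0.01503.
Total gain g = 0.15587.

0.16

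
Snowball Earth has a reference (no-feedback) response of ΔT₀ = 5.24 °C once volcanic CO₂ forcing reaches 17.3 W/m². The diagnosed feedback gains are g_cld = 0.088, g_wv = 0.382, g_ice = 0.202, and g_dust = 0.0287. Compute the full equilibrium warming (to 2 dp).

17.51 °C

Total gain g = 0.088 + 0.382 + 0.202 + 0.0287 = 0.7007.
Amplification A = 1/(1 − 0.7007) = 3.341.
ΔT = 5.24 × 3.341 = 17.51 °C.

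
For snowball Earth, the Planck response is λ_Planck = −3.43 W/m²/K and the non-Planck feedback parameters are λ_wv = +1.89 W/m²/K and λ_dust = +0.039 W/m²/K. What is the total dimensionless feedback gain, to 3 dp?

0.562

Convert to gains: g_wv = 1.89/3.43 = 0.551; g_dust = 0.039/3.43 = 0.01137.
Total gain g = 0.56237.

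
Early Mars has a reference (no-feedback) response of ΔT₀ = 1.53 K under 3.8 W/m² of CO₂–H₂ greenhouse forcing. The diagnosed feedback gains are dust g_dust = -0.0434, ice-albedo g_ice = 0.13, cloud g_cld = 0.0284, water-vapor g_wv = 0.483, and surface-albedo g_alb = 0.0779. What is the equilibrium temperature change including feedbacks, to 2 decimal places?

4.72 K

Total gain g = -0.0434 + 0.13 + 0.0284 + 0.483 + 0.0779 = 0.6759.
Amplification A = 1/(1 − 0.6759) = 3.085.
ΔT = 1.53 × 3.085 = 4.72 K.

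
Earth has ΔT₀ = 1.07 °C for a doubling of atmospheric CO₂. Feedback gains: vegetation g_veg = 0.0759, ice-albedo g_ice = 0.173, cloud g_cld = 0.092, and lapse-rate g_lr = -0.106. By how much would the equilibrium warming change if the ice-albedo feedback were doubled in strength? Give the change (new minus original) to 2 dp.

Original: g = 0.2349, ΔT = 1.07/(1−0.2349) = 1.3985 °C.
With doubled ice-albedo: g' = 0.4079, ΔT' = 1.07/(1−0.4079) = 1.8071 °C.
Change = 1.8071 − 1.3985 = 0.41 °C.

0.41 °C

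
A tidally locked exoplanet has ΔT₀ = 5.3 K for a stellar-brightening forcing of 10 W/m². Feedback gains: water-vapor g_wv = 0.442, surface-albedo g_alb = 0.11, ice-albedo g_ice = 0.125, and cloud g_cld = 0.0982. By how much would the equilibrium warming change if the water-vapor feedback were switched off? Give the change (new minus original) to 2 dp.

Original: g = 0.7752, ΔT = 5.3/(1−0.7752) = 23.5765 K.
Without water-vapor: g' = 0.3332, ΔT' = 5.3/(1−0.3332) = 7.9484 K.
Change = 7.9484 − 23.5765 = -15.63 K.

-15.63 K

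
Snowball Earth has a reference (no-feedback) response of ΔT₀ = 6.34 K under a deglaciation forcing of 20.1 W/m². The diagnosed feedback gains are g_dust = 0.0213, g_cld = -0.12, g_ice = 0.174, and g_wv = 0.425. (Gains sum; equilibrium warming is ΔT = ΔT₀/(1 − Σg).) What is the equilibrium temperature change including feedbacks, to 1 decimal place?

12.7 K

Total gain g = 0.0213 − 0.12 + 0.174 + 0.425 = 0.5003.
Amplification A = 1/(1 − 0.5003) = 2.001.
ΔT = 6.34 × 2.001 = 12.7 K.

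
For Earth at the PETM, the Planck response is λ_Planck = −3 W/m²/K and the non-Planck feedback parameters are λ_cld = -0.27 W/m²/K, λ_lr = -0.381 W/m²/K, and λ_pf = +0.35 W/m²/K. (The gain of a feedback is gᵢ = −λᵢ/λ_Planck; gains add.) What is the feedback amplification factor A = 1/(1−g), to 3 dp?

Convert to gains: g_cld = -0.27/3 = -0.09; g_lr = -0.381/3 = -0.127; g_pf = 0.35/3 = 0.1167.
Total gain g = -0.1003.
A = 1/(1 + 0.1003) = 0.909.

0.909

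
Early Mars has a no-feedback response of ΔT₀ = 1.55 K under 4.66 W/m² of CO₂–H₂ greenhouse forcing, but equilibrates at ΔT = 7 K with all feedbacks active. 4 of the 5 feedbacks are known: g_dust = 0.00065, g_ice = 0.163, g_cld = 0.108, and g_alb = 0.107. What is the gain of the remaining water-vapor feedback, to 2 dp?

0.40

Amplification A = ΔT/ΔT₀ = 7/1.55 = 4.516.
Total gain g = 1 − 1/A = 1 − 1/4.516 = 0.7786.
Known gains sum to 0.00065 + 0.163 + 0.108 + 0.107 = 0.37865.
g_wv = 0.7786 − 0.37865 = 0.40.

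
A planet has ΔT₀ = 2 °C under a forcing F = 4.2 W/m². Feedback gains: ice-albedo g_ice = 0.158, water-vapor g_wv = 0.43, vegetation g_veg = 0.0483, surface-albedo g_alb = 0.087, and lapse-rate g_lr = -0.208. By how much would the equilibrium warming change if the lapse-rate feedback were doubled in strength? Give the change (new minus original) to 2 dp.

Original: g = 0.5153, ΔT = 2/(1−0.5153) = 4.1263 °C.
With doubled lapse-rate: g' = 0.3073, ΔT' = 2/(1−0.3073) = 2.8873 °C.
Change = 2.8873 − 4.1263 = -1.24 °C.

-1.24 °C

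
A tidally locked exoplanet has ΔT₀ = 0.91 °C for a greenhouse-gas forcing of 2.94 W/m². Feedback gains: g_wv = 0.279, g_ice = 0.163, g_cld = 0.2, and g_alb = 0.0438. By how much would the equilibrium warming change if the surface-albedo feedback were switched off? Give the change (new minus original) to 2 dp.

-0.35 °C

Original: g = 0.6858, ΔT = 0.91/(1−0.6858) = 2.8962 °C.
Without surface-albedo: g' = 0.642, ΔT' = 0.91/(1−0.642) = 2.5419 °C.
Change = 2.5419 − 2.8962 = -0.35 °C.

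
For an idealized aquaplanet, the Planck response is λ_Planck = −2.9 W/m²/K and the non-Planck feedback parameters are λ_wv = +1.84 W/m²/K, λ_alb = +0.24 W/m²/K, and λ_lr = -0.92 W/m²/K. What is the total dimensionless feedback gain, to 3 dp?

0.400

Convert to gains: g_wv = 1.84/2.9 = 0.6345; g_alb = 0.24/2.9 = 0.08276; g_lr = -0.92/2.9 = -0.3172.
Total gain g = 0.40006.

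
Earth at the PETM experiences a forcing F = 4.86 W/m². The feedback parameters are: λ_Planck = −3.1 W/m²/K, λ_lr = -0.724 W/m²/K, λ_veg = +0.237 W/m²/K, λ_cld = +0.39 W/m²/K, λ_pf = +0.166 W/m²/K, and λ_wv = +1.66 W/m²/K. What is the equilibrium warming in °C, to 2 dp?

Net feedback parameter λ = (−3.1) + (-0.724) + (+0.237) + (+0.39) + (+0.166) + (+1.66) = -1.371 W/m²/K.
ΔT = −F/λ = −4.86/(-1.371) = 3.54 °C.

3.54 °C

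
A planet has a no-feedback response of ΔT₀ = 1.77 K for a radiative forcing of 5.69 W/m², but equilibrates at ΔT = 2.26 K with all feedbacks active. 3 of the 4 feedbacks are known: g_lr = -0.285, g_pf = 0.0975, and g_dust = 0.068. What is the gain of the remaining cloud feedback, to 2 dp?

0.34

Amplification A = ΔT/ΔT₀ = 2.26/1.77 = 1.277.
Total gain g = 1 − 1/A = 1 − 1/1.277 = 0.2169.
Known gains sum to -0.285 + 0.0975 + 0.068 = -0.1195.
g_cld = 0.2169 + 0.1195 = 0.34.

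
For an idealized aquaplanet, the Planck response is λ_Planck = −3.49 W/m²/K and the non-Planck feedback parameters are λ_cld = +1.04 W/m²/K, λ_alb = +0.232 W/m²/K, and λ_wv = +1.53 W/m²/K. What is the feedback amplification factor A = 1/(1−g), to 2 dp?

5.07

Convert to gains: g_cld = 1.04/3.49 = 0.298; g_alb = 0.232/3.49 = 0.06648; g_wv = 1.53/3.49 = 0.4384.
Total gain g = 0.80288.
A = 1/(1 − 0.80288) = 5.07.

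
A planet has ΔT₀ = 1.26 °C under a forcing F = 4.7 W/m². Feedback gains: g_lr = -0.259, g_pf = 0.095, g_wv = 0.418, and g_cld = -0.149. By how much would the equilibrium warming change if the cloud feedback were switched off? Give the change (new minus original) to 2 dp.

0.28 °C

Original: g = 0.105, ΔT = 1.26/(1−0.105) = 1.4078 °C.
Without cloud: g' = 0.254, ΔT' = 1.26/(1−0.254) = 1.6890 °C.
Change = 1.6890 − 1.4078 = 0.28 °C.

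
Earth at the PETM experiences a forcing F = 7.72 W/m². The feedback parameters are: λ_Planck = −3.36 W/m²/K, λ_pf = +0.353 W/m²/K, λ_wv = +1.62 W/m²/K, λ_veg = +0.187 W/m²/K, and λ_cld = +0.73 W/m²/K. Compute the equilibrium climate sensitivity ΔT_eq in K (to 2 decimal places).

16.43 K

Net feedback parameter λ = (−3.36) + (+0.353) + (+1.62) + (+0.187) + (+0.73) = -0.47 W/m²/K.
ΔT = −F/λ = −7.72/(-0.47) = 16.43 K.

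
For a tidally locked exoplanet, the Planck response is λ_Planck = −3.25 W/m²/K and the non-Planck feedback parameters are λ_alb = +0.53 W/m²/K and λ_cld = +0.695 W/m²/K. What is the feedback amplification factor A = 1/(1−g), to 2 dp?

1.60

Convert to gains: g_alb = 0.53/3.25 = 0.1631; g_cld = 0.695/3.25 = 0.2138.
Total gain g = 0.3769.
A = 1/(1 − 0.3769) = 1.60.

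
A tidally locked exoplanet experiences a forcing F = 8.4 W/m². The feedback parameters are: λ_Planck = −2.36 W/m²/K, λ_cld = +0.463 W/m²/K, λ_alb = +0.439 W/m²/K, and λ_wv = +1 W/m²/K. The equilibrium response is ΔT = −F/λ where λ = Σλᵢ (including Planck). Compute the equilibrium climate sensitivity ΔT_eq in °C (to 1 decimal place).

Net feedback parameter λ = (−2.36) + (+0.463) + (+0.439) + (+1) = -0.458 W/m²/K.
ΔT = −F/λ = −8.4/(-0.458) = 18.3 °C.

18.3 °C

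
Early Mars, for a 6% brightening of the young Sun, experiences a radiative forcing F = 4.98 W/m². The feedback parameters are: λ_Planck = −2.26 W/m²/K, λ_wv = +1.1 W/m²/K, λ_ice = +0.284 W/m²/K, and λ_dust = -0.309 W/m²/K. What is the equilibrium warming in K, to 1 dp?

4.2 K

Net feedback parameter λ = (−2.26) + (+1.1) + (+0.284) + (-0.309) = -1.185 W/m²/K.
ΔT = −F/λ = −4.98/(-1.185) = 4.2 K.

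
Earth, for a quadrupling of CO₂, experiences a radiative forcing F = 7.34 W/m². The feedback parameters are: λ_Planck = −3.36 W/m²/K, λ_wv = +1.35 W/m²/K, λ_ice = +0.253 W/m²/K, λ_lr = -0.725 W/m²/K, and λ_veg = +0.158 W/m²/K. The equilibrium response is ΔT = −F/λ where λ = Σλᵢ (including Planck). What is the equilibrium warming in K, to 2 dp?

3.16 K

Net feedback parameter λ = (−3.36) + (+1.35) + (+0.253) + (-0.725) + (+0.158) = -2.324 W/m²/K.
ΔT = −F/λ = −7.34/(-2.324) = 3.16 K.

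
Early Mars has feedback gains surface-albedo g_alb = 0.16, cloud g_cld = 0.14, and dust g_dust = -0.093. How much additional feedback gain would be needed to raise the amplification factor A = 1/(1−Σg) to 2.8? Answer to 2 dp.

0.44

Current total gain = 0.207.
Target gain for A = 2.8: g* = 1 − 1/2.8 = 0.6429.
Additional gain needed = 0.6429 − 0.207 = 0.44.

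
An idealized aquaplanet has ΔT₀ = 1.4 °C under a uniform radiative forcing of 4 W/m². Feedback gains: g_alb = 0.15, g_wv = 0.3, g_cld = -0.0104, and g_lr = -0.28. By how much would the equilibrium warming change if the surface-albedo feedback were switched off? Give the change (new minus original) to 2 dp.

-0.25 °C

Original: g = 0.1596, ΔT = 1.4/(1−0.1596) = 1.6659 °C.
Without surface-albedo: g' = 0.0096, ΔT' = 1.4/(1−0.0096) = 1.4136 °C.
Change = 1.4136 − 1.6659 = -0.25 °C.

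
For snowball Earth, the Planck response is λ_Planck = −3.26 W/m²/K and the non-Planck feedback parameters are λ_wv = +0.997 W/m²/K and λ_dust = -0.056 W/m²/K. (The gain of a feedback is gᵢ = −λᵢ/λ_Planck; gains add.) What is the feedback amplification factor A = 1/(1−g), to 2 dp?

1.41

Convert to gains: g_wv = 0.997/3.26 = 0.3058; g_dust = -0.056/3.26 = -0.01718.
Total gain g = 0.28862.
A = 1/(1 − 0.28862) = 1.41.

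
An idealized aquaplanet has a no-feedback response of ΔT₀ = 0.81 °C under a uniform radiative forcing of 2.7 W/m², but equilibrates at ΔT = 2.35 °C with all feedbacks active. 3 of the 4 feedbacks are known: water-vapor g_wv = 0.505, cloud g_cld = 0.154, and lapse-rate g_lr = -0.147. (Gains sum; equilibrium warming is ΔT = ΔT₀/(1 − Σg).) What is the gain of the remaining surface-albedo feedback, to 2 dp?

Amplification A = ΔT/ΔT₀ = 2.35/0.81 = 2.901.
Total gain g = 1 − 1/A = 1 − 1/2.901 = 0.6553.
Known gains sum to 0.505 + 0.154 − 0.147 = 0.512.
g_alb = 0.6553 − 0.512 = 0.14.

0.14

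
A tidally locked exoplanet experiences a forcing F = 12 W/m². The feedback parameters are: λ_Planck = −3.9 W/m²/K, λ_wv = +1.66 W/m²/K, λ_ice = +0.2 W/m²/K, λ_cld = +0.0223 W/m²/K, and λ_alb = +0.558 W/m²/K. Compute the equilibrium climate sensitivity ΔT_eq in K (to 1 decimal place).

Net feedback parameter λ = (−3.9) + (+1.66) + (+0.2) + (+0.0223) + (+0.558) = -1.4597 W/m²/K.
ΔT = −F/λ = −12/(-1.4597) = 8.2 K.

8.2 K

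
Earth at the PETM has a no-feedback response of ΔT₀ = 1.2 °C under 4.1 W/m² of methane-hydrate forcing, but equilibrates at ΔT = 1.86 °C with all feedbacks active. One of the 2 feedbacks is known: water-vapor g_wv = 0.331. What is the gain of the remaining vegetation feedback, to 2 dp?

0.02

Amplification A = ΔT/ΔT₀ = 1.86/1.2 = 1.55.
Total gain g = 1 − 1/A = 1 − 1/1.55 = 0.3548.
The known gain is 0.331.
g_veg = 0.3548 − 0.331 = 0.02.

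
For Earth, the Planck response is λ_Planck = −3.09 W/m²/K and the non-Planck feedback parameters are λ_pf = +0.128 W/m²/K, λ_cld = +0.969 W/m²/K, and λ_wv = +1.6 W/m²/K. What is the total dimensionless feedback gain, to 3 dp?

0.873

Convert to gains: g_pf = 0.128/3.09 = 0.04142; g_cld = 0.969/3.09 = 0.3136; g_wv = 1.6/3.09 = 0.5178.
Total gain g = 0.87282.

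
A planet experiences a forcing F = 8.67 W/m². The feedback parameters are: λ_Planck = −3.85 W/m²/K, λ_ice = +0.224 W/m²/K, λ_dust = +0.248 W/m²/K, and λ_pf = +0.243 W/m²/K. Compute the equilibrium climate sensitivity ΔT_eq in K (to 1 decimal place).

2.8 K

Net feedback parameter λ = (−3.85) + (+0.224) + (+0.248) + (+0.243) = -3.135 W/m²/K.
ΔT = −F/λ = −8.67/(-3.135) = 2.8 K.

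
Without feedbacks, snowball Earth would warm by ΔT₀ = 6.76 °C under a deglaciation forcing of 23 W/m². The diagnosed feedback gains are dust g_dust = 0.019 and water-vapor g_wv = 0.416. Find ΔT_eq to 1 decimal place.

12.0 °C

Total gain g = 0.019 + 0.416 = 0.435.
Amplification A = 1/(1 − 0.435) = 1.77.
ΔT = 6.76 × 1.77 = 12.0 °C.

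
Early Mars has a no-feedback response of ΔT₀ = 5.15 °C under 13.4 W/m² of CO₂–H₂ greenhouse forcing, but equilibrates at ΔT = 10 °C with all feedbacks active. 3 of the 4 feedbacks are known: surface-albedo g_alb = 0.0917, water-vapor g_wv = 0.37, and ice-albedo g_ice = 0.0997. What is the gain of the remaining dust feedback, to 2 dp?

-0.08

Amplification A = ΔT/ΔT₀ = 10/5.15 = 1.942.
Total gain g = 1 − 1/A = 1 − 1/1.942 = 0.4851.
Known gains sum to 0.0917 + 0.37 + 0.0997 = 0.5614.
g_dust = 0.4851 − 0.5614 = -0.08.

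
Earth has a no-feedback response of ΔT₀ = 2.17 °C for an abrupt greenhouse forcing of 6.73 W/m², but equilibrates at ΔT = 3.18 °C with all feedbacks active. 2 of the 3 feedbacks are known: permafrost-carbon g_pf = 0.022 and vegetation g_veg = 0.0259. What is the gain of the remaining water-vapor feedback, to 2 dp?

0.27

Amplification A = ΔT/ΔT₀ = 3.18/2.17 = 1.465.
Total gain g = 1 − 1/A = 1 − 1/1.465 = 0.3174.
Known gains sum to 0.022 + 0.0259 = 0.0479.
g_wv = 0.3174 − 0.0479 = 0.27.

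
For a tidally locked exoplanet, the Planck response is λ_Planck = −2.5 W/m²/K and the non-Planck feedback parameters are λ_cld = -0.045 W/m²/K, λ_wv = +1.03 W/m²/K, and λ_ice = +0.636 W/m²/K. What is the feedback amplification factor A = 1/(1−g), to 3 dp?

2.844

Convert to gains: g_cld = -0.045/2.5 = -0.018; g_wv = 1.03/2.5 = 0.412; g_ice = 0.636/2.5 = 0.2544.
Total gain g = 0.6484.
A = 1/(1 − 0.6484) = 2.844.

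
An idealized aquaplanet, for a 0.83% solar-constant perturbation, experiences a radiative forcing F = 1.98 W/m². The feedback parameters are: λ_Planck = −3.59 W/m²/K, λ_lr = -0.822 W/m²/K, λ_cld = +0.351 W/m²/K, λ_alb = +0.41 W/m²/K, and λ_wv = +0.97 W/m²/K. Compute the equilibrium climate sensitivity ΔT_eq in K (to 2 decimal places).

0.74 K

Net feedback parameter λ = (−3.59) + (-0.822) + (+0.351) + (+0.41) + (+0.97) = -2.681 W/m²/K.
ΔT = −F/λ = −1.98/(-2.681) = 0.74 K.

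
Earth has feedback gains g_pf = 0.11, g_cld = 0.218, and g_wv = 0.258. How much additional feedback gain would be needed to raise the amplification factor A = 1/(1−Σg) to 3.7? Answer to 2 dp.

Current total gain = 0.586.
Target gain for A = 3.7: g* = 1 − 1/3.7 = 0.7297.
Additional gain needed = 0.7297 − 0.586 = 0.14.

0.14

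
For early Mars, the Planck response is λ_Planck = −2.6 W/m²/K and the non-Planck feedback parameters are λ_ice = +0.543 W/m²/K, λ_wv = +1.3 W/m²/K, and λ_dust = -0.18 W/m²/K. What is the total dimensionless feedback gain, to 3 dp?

Convert to gains: g_ice = 0.543/2.6 = 0.2088; g_wv = 1.3/2.6 = 0.5; g_dust = -0.18/2.6 = -0.06923.
Total gain g = 0.63957.

0.640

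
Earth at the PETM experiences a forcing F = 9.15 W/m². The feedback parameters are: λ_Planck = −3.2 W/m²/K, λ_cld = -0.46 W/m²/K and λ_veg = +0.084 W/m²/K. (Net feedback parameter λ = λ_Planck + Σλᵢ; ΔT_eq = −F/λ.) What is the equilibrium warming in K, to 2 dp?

2.56 K

Net feedback parameter λ = (−3.2) + (-0.46) + (+0.084) = -3.576 W/m²/K.
ΔT = −F/λ = −9.15/(-3.576) = 2.56 K.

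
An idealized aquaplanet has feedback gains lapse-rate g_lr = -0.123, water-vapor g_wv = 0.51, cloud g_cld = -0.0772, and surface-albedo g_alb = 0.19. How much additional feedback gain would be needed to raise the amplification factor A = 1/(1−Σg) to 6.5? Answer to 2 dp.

Current total gain = 0.4998.
Target gain for A = 6.5: g* = 1 − 1/6.5 = 0.8462.
Additional gain needed = 0.8462 − 0.4998 = 0.35.

0.35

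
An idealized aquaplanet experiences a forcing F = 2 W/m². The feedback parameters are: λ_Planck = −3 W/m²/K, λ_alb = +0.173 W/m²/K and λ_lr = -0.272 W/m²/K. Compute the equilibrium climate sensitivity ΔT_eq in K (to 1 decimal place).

0.6 K

Net feedback parameter λ = (−3) + (+0.173) + (-0.272) = -3.099 W/m²/K.
ΔT = −F/λ = −2/(-3.099) = 0.6 K.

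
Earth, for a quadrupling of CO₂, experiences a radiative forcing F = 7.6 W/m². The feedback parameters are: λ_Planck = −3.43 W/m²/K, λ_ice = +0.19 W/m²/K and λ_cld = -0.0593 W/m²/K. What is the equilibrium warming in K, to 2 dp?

Net feedback parameter λ = (−3.43) + (+0.19) + (-0.0593) = -3.2993 W/m²/K.
ΔT = −F/λ = −7.6/(-3.2993) = 2.30 K.

2.30 K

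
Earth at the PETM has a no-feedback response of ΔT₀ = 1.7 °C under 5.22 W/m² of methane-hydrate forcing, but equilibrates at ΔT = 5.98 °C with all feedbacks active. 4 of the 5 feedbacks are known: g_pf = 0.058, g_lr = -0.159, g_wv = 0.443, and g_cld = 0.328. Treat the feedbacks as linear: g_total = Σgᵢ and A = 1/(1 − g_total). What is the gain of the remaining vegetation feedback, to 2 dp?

0.05

Amplification A = ΔT/ΔT₀ = 5.98/1.7 = 3.518.
Total gain g = 1 − 1/A = 1 − 1/3.518 = 0.7157.
Known gains sum to 0.058 − 0.159 + 0.443 + 0.328 = 0.67.
g_veg = 0.7157 − 0.67 = 0.05.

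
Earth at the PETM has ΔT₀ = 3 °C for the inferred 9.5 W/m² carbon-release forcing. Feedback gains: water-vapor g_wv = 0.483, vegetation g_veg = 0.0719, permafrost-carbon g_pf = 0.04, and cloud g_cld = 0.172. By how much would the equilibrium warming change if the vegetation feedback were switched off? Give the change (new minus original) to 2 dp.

Original: g = 0.7669, ΔT = 3/(1−0.7669) = 12.8700 °C.
Without vegetation: g' = 0.695, ΔT' = 3/(1−0.695) = 9.8361 °C.
Change = 9.8361 − 12.8700 = -3.03 °C.

-3.03 °C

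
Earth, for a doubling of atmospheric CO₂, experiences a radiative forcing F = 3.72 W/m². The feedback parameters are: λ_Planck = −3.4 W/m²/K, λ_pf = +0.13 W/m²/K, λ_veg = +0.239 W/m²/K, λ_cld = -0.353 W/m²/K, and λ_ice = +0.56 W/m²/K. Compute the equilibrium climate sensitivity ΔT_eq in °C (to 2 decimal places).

Net feedback parameter λ = (−3.4) + (+0.13) + (+0.239) + (-0.353) + (+0.56) = -2.824 W/m²/K.
ΔT = −F/λ = −3.72/(-2.824) = 1.32 °C.

1.32 °C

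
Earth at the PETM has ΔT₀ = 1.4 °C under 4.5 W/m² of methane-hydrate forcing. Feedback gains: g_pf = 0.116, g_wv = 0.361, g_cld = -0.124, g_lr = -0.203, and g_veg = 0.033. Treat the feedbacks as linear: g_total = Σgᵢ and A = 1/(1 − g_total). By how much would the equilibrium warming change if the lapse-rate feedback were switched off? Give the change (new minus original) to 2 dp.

0.57 °C

Original: g = 0.183, ΔT = 1.4/(1−0.183) = 1.7136 °C.
Without lapse-rate: g' = 0.386, ΔT' = 1.4/(1−0.386) = 2.2801 °C.
Change = 2.2801 − 1.7136 = 0.57 °C.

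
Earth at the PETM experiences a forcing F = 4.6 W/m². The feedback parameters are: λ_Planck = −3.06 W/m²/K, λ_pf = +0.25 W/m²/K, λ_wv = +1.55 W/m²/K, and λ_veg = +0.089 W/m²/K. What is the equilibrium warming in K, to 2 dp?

3.93 K

Net feedback parameter λ = (−3.06) + (+0.25) + (+1.55) + (+0.089) = -1.171 W/m²/K.
ΔT = −F/λ = −4.6/(-1.171) = 3.93 K.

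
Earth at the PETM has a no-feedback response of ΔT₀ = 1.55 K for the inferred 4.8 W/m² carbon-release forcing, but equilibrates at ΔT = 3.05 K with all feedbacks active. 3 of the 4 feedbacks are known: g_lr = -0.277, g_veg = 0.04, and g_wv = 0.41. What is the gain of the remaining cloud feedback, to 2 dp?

0.32

Amplification A = ΔT/ΔT₀ = 3.05/1.55 = 1.968.
Total gain g = 1 − 1/A = 1 − 1/1.968 = 0.4919.
Known gains sum to -0.277 + 0.04 + 0.41 = 0.173.
g_cld = 0.4919 − 0.173 = 0.32.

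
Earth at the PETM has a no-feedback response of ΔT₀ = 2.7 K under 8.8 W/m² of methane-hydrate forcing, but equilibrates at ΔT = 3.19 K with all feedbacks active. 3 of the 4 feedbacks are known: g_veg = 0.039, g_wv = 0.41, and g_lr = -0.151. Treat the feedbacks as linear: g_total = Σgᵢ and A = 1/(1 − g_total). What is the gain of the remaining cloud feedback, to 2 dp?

Amplification A = ΔT/ΔT₀ = 3.19/2.7 = 1.181.
Total gain g = 1 − 1/A = 1 − 1/1.181 = 0.1533.
Known gains sum to 0.039 + 0.41 − 0.151 = 0.298.
g_cld = 0.1533 − 0.298 = -0.14.

-0.14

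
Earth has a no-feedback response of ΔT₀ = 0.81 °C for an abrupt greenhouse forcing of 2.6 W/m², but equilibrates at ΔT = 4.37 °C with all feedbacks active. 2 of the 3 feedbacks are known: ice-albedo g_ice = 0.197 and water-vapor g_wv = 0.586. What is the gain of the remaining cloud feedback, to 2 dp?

0.03

Amplification A = ΔT/ΔT₀ = 4.37/0.81 = 5.395.
Total gain g = 1 − 1/A = 1 − 1/5.395 = 0.8146.
Known gains sum to 0.197 + 0.586 = 0.783.
g_cld = 0.8146 − 0.783 = 0.03.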